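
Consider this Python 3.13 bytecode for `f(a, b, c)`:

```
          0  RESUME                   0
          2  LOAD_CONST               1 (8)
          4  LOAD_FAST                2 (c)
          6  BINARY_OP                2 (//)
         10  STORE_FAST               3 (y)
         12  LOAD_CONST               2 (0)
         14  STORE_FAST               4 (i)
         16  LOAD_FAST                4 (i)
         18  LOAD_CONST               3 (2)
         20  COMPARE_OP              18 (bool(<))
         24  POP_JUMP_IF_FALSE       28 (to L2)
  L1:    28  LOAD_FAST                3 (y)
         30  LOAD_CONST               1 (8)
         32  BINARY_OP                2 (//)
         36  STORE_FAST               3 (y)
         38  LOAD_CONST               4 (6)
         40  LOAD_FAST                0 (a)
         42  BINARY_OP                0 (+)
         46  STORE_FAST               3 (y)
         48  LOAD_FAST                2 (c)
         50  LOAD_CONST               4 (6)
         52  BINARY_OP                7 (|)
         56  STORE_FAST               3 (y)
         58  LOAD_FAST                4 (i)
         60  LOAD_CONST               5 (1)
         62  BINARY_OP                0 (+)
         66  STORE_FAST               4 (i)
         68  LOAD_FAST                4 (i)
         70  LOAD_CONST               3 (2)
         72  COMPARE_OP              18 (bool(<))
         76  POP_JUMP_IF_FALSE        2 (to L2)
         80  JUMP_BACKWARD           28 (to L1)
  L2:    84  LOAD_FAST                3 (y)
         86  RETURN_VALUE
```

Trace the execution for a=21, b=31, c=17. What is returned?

23

LOAD_CONST → push 8. Stack: [8]
LOAD_FAST c → push 17. Stack: [8, 17]
BINARY_OP // → 8 // 17 = 0. Stack: [0]
STORE_FAST y → y=0. Stack: []
LOAD_CONST → push 0. Stack: [0]
STORE_FAST i → i=0. Stack: []
LOAD_FAST i → push 0. Stack: [0]
LOAD_CONST → push 2. Stack: [0, 2]
COMPARE_OP bool(<) → 0 vs 2 = True. Stack: [True]
POP_JUMP_IF_FALSE → pop True; no jump. Stack: []
LOAD_FAST y → push 0. Stack: [0]
LOAD_CONST → push 8. Stack: [0, 8]
BINARY_OP // → 0 // 8 = 0. Stack: [0]
STORE_FAST y → y=0. Stack: []
LOAD_CONST → push 6. Stack: [6]
LOAD_FAST a → push 21. Stack: [6, 21]
BINARY_OP + → 6 + 21 = 27. Stack: [27]
STORE_FAST y → y=27. Stack: []
LOAD_FAST c → push 17. Stack: [17]
LOAD_CONST → push 6. Stack: [17, 6]
BINARY_OP | → 17 | 6 = 23. Stack: [23]
STORE_FAST y → y=23. Stack: []
LOAD_FAST i → push 0. Stack: [0]
LOAD_CONST → push 1. Stack: [0, 1]
BINARY_OP + → 0 + 1 = 1. Stack: [1]
STORE_FAST i → i=1. Stack: []
LOAD_FAST i → push 1. Stack: [1]
LOAD_CONST → push 2. Stack: [1, 2]
COMPARE_OP bool(<) → 1 vs 2 = True. Stack: [True]
POP_JUMP_IF_FALSE → pop True; no jump. Stack: []
LOAD_FAST y → push 23. Stack: [23]
LOAD_CONST → push 8. Stack: [23, 8]
BINARY_OP // → 23 // 8 = 2. Stack: [2]
STORE_FAST y → y=2. Stack: []
LOAD_CONST → push 6. Stack: [6]
LOAD_FAST a → push 21. Stack: [6, 21]
BINARY_OP + → 6 + 21 = 27. Stack: [27]
STORE_FAST y → y=27. Stack: []
LOAD_FAST c → push 17. Stack: [17]
LOAD_CONST → push 6. Stack: [17, 6]
BINARY_OP | → 17 | 6 = 23. Stack: [23]
STORE_FAST y → y=23. Stack: []
LOAD_FAST i → push 1. Stack: [1]
LOAD_CONST → push 1. Stack: [1, 1]
BINARY_OP + → 1 + 1 = 2. Stack: [2]
STORE_FAST i → i=2. Stack: []
LOAD_FAST i → push 2. Stack: [2]
LOAD_CONST → push 2. Stack: [2, 2]
COMPARE_OP bool(<) → 2 vs 2 = False. Stack: [False]
POP_JUMP_IF_FALSE → pop False; jump. Stack: []
LOAD_FAST y → push 23. Stack: [23]
RETURN_VALUE → return 23.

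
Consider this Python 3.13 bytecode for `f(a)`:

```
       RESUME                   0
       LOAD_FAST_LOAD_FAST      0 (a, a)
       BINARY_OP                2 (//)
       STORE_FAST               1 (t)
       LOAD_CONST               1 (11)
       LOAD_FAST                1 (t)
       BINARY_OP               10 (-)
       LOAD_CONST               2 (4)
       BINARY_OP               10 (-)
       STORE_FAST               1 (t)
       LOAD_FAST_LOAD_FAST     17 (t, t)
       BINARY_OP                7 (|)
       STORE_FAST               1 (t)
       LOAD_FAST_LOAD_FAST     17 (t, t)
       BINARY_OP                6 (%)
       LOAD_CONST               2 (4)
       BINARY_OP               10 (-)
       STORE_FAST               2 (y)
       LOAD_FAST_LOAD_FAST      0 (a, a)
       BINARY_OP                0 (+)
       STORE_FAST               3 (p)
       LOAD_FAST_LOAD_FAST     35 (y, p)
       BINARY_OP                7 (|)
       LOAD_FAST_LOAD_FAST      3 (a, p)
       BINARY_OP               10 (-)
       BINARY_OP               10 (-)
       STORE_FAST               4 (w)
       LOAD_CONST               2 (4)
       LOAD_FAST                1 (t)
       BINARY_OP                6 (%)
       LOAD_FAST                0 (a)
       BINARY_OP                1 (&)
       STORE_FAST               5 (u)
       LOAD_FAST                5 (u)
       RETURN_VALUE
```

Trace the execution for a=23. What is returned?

4

LOAD_FAST_LOAD_FAST a,a → push 23,23. Stack: [23, 23]
BINARY_OP // → 23 // 23 = 1. Stack: [1]
STORE_FAST t → t=1. Stack: []
LOAD_CONST → push 11. Stack: [11]
LOAD_FAST t → push 1. Stack: [11, 1]
BINARY_OP - → 11 - 1 = 10. Stack: [10]
LOAD_CONST → push 4. Stack: [10, 4]
BINARY_OP - → 10 - 4 = 6. Stack: [6]
STORE_FAST t → t=6. Stack: []
LOAD_FAST_LOAD_FAST t,t → push 6,6. Stack: [6, 6]
BINARY_OP | → 6 | 6 = 6. Stack: [6]
STORE_FAST t → t=6. Stack: []
LOAD_FAST_LOAD_FAST t,t → push 6,6. Stack: [6, 6]
BINARY_OP % → 6 % 6 = 0. Stack: [0]
LOAD_CONST → push 4. Stack: [0, 4]
BINARY_OP - → 0 - 4 = -4. Stack: [-4]
STORE_FAST y → y=-4. Stack: []
LOAD_FAST_LOAD_FAST a,a → push 23,23. Stack: [23, 23]
BINARY_OP + → 23 + 23 = 46. Stack: [46]
STORE_FAST p → p=46. Stack: []
LOAD_FAST_LOAD_FAST y,p → push -4,46. Stack: [-4, 46]
BINARY_OP | → -4 | 46 = -2. Stack: [-2]
LOAD_FAST_LOAD_FAST a,p → push 23,46. Stack: [-2, 23, 46]
BINARY_OP - → 23 - 46 = -23. Stack: [-2, -23]
BINARY_OP - → -2 - -23 = 21. Stack: [21]
STORE_FAST w → w=21. Stack: []
LOAD_CONST → push 4. Stack: [4]
LOAD_FAST t → push 6. Stack: [4, 6]
BINARY_OP % → 4 % 6 = 4. Stack: [4]
LOAD_FAST a → push 23. Stack: [4, 23]
BINARY_OP & → 4 & 23 = 4. Stack: [4]
STORE_FAST u → u=4. Stack: []
LOAD_FAST u → push 4. Stack: [4]
RETURN_VALUE → return 4.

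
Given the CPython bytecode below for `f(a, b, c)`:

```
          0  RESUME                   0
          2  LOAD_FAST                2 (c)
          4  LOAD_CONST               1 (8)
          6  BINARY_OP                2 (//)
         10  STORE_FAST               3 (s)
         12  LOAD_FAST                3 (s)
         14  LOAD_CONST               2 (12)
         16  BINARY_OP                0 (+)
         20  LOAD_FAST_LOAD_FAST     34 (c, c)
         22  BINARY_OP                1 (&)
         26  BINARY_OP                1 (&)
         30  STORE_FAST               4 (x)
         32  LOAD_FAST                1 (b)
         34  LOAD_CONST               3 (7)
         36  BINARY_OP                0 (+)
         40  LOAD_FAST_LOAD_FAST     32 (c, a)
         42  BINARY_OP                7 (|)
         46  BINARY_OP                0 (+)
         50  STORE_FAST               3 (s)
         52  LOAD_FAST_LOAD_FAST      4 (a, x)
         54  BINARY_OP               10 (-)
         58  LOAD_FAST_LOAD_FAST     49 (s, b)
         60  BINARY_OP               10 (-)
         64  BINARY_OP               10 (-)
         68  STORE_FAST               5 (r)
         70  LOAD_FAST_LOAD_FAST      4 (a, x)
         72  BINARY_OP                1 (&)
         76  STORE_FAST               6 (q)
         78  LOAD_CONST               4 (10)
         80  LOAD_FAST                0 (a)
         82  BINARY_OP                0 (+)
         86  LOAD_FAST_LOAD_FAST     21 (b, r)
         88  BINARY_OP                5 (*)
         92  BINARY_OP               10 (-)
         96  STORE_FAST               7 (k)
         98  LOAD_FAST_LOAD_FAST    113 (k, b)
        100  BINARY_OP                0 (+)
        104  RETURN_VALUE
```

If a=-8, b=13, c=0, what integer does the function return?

106

LOAD_FAST c → push 0. Stack: [0]
LOAD_CONST → push 8. Stack: [0, 8]
BINARY_OP // → 0 // 8 = 0. Stack: [0]
STORE_FAST s → s=0. Stack: []
LOAD_FAST s → push 0. Stack: [0]
LOAD_CONST → push 12. Stack: [0, 12]
BINARY_OP + → 0 + 12 = 12. Stack: [12]
LOAD_FAST_LOAD_FAST c,c → push 0,0. Stack: [12, 0, 0]
BINARY_OP & → 0 & 0 = 0. Stack: [12, 0]
BINARY_OP & → 12 & 0 = 0. Stack: [0]
STORE_FAST x → x=0. Stack: []
LOAD_FAST b → push 13. Stack: [13]
LOAD_CONST → push 7. Stack: [13, 7]
BINARY_OP + → 13 + 7 = 20. Stack: [20]
LOAD_FAST_LOAD_FAST c,a → push 0,-8. Stack: [20, 0, -8]
BINARY_OP | → 0 | -8 = -8. Stack: [20, -8]
BINARY_OP + → 20 + -8 = 12. Stack: [12]
STORE_FAST s → s=12. Stack: []
LOAD_FAST_LOAD_FAST a,x → push -8,0. Stack: [-8, 0]
BINARY_OP - → -8 - 0 = -8. Stack: [-8]
LOAD_FAST_LOAD_FAST s,b → push 12,13. Stack: [-8, 12, 13]
BINARY_OP - → 12 - 13 = -1. Stack: [-8, -1]
BINARY_OP - → -8 - -1 = -7. Stack: [-7]
STORE_FAST r → r=-7. Stack: []
LOAD_FAST_LOAD_FAST a,x → push -8,0. Stack: [-8, 0]
BINARY_OP & → -8 & 0 = 0. Stack: [0]
STORE_FAST q → q=0. Stack: []
LOAD_CONST → push 10. Stack: [10]
LOAD_FAST a → push -8. Stack: [10, -8]
BINARY_OP + → 10 + -8 = 2. Stack: [2]
LOAD_FAST_LOAD_FAST b,r → push 13,-7. Stack: [2, 13, -7]
BINARY_OP * → 13 * -7 = -91. Stack: [2, -91]
BINARY_OP - → 2 - -91 = 93. Stack: [93]
STORE_FAST k → k=93. Stack: []
LOAD_FAST_LOAD_FAST k,b → push 93,13. Stack: [93, 13]
BINARY_OP + → 93 + 13 = 106. Stack: [106]
RETURN_VALUE → return 106.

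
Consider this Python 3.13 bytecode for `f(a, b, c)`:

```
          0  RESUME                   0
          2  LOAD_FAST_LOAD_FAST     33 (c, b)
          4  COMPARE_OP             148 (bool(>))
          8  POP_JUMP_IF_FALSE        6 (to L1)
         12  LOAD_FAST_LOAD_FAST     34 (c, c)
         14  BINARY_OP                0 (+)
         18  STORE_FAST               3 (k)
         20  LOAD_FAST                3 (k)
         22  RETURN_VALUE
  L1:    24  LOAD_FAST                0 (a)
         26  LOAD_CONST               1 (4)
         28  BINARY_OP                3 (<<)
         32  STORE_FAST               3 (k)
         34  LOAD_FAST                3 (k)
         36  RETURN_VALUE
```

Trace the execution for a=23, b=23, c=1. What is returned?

LOAD_FAST_LOAD_FAST c,b → push 1,23. Stack: [1, 23]
COMPARE_OP bool(>) → 1 vs 23 = False. Stack: [False]
POP_JUMP_IF_FALSE → pop False; jump. Stack: []
LOAD_FAST a → push 23. Stack: [23]
LOAD_CONST → push 4. Stack: [23, 4]
BINARY_OP << → 23 << 4 = 368. Stack: [368]
STORE_FAST k → k=368. Stack: []
LOAD_FAST k → push 368. Stack: [368]
RETURN_VALUE → return 368.

368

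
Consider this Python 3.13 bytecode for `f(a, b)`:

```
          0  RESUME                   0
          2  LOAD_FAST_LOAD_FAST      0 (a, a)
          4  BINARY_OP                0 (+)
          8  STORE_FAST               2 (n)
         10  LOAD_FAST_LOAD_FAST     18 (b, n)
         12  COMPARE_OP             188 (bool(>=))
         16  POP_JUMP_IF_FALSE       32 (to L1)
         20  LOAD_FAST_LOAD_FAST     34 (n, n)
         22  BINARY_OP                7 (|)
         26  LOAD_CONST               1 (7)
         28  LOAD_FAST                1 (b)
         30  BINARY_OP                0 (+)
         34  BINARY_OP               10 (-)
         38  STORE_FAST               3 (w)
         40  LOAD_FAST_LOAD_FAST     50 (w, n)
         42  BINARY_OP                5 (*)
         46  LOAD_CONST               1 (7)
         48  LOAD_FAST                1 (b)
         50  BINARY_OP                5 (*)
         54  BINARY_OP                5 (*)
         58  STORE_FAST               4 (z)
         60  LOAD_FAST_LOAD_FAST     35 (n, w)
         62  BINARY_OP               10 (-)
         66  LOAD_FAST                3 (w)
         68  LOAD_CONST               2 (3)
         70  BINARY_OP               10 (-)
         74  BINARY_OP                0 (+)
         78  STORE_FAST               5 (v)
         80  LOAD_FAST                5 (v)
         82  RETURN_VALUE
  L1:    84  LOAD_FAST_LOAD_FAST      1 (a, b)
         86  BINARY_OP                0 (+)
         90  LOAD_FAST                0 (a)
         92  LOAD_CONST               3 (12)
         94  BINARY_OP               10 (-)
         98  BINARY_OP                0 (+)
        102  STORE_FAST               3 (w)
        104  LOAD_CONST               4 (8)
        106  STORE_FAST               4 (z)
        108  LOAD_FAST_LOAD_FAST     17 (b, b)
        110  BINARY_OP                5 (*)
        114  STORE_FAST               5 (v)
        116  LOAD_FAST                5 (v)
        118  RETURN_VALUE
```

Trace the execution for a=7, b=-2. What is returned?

LOAD_FAST_LOAD_FAST a,a → push 7,7. Stack: [7, 7]
BINARY_OP + → 7 + 7 = 14. Stack: [14]
STORE_FAST n → n=14. Stack: []
LOAD_FAST_LOAD_FAST b,n → push -2,14. Stack: [-2, 14]
COMPARE_OP bool(>=) → -2 vs 14 = False. Stack: [False]
POP_JUMP_IF_FALSE → pop False; jump. Stack: []
LOAD_FAST_LOAD_FAST a,b → push 7,-2. Stack: [7, -2]
BINARY_OP + → 7 + -2 = 5. Stack: [5]
LOAD_FAST a → push 7. Stack: [5, 7]
LOAD_CONST → push 12. Stack: [5, 7, 12]
BINARY_OP - → 7 - 12 = -5. Stack: [5, -5]
BINARY_OP + → 5 + -5 = 0. Stack: [0]
STORE_FAST w → w=0. Stack: []
LOAD_CONST → push 8. Stack: [8]
STORE_FAST z → z=8. Stack: []
LOAD_FAST_LOAD_FAST b,b → push -2,-2. Stack: [-2, -2]
BINARY_OP * → -2 * -2 = 4. Stack: [4]
STORE_FAST v → v=4. Stack: []
LOAD_FAST v → push 4. Stack: [4]
RETURN_VALUE → return 4.

4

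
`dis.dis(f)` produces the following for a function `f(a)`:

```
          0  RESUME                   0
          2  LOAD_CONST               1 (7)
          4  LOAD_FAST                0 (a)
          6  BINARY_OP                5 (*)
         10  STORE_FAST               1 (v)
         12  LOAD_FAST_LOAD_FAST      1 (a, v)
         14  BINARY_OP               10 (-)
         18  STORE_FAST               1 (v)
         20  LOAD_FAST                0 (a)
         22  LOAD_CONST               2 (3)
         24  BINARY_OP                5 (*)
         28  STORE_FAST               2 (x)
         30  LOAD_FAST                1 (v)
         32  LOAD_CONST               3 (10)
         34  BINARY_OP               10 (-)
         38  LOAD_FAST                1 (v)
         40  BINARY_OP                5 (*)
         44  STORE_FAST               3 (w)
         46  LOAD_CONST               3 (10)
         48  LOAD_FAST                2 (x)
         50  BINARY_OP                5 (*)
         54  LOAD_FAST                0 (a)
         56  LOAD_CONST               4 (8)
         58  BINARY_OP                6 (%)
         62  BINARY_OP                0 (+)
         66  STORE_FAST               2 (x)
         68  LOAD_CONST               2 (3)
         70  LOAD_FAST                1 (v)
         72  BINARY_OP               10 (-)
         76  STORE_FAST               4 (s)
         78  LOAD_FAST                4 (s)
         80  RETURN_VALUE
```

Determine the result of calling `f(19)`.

LOAD_CONST → push 7. Stack: [7]
LOAD_FAST a → push 19. Stack: [7, 19]
BINARY_OP * → 7 * 19 = 133. Stack: [133]
STORE_FAST v → v=133. Stack: []
LOAD_FAST_LOAD_FAST a,v → push 19,133. Stack: [19, 133]
BINARY_OP - → 19 - 133 = -114. Stack: [-114]
STORE_FAST v → v=-114. Stack: []
LOAD_FAST a → push 19. Stack: [19]
LOAD_CONST → push 3. Stack: [19, 3]
BINARY_OP * → 19 * 3 = 57. Stack: [57]
STORE_FAST x → x=57. Stack: []
LOAD_FAST v → push -114. Stack: [-114]
LOAD_CONST → push 10. Stack: [-114, 10]
BINARY_OP - → -114 - 10 = -124. Stack: [-124]
LOAD_FAST v → push -114. Stack: [-124, -114]
BINARY_OP * → -124 * -114 = 14136. Stack: [14136]
STORE_FAST w → w=14136. Stack: []
LOAD_CONST → push 10. Stack: [10]
LOAD_FAST x → push 57. Stack: [10, 57]
BINARY_OP * → 10 * 57 = 570. Stack: [570]
LOAD_FAST a → push 19. Stack: [570, 19]
LOAD_CONST → push 8. Stack: [570, 19, 8]
BINARY_OP % → 19 % 8 = 3. Stack: [570, 3]
BINARY_OP + → 570 + 3 = 573. Stack: [573]
STORE_FAST x → x=573. Stack: []
LOAD_CONST → push 3. Stack: [3]
LOAD_FAST v → push -114. Stack: [3, -114]
BINARY_OP - → 3 - -114 = 117. Stack: [117]
STORE_FAST s → s=117. Stack: []
LOAD_FAST s → push 117. Stack: [117]
RETURN_VALUE → return 117.

117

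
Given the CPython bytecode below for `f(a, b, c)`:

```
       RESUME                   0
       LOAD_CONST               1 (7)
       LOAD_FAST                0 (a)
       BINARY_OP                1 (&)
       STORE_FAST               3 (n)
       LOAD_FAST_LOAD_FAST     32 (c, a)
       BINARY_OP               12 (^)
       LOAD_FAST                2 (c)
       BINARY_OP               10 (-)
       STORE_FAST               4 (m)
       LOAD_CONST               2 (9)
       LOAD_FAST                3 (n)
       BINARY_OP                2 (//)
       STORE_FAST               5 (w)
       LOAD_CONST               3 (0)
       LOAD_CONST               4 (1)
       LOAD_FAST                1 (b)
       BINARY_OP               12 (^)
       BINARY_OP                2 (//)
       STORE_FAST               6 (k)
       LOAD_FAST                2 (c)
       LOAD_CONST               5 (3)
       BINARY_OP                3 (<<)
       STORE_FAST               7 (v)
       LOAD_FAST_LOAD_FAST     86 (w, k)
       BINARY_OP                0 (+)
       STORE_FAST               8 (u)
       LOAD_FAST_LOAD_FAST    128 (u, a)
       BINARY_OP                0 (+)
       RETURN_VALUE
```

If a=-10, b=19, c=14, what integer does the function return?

-9

LOAD_CONST → push 7. Stack: [7]
LOAD_FAST a → push -10. Stack: [7, -10]
BINARY_OP & → 7 & -10 = 6. Stack: [6]
STORE_FAST n → n=6. Stack: []
LOAD_FAST_LOAD_FAST c,a → push 14,-10. Stack: [14, -10]
BINARY_OP ^ → 14 ^ -10 = -8. Stack: [-8]
LOAD_FAST c → push 14. Stack: [-8, 14]
BINARY_OP - → -8 - 14 = -22. Stack: [-22]
STORE_FAST m → m=-22. Stack: []
LOAD_CONST → push 9. Stack: [9]
LOAD_FAST n → push 6. Stack: [9, 6]
BINARY_OP // → 9 // 6 = 1. Stack: [1]
STORE_FAST w → w=1. Stack: []
LOAD_CONST → push 0. Stack: [0]
LOAD_CONST → push 1. Stack: [0, 1]
LOAD_FAST b → push 19. Stack: [0, 1, 19]
BINARY_OP ^ → 1 ^ 19 = 18. Stack: [0, 18]
BINARY_OP // → 0 // 18 = 0. Stack: [0]
STORE_FAST k → k=0. Stack: []
LOAD_FAST c → push 14. Stack: [14]
LOAD_CONST → push 3. Stack: [14, 3]
BINARY_OP << → 14 << 3 = 112. Stack: [112]
STORE_FAST v → v=112. Stack: []
LOAD_FAST_LOAD_FAST w,k → push 1,0. Stack: [1, 0]
BINARY_OP + → 1 + 0 = 1. Stack: [1]
STORE_FAST u → u=1. Stack: []
LOAD_FAST_LOAD_FAST u,a → push 1,-10. Stack: [1, -10]
BINARY_OP + → 1 + -10 = -9. Stack: [-9]
RETURN_VALUE → return -9.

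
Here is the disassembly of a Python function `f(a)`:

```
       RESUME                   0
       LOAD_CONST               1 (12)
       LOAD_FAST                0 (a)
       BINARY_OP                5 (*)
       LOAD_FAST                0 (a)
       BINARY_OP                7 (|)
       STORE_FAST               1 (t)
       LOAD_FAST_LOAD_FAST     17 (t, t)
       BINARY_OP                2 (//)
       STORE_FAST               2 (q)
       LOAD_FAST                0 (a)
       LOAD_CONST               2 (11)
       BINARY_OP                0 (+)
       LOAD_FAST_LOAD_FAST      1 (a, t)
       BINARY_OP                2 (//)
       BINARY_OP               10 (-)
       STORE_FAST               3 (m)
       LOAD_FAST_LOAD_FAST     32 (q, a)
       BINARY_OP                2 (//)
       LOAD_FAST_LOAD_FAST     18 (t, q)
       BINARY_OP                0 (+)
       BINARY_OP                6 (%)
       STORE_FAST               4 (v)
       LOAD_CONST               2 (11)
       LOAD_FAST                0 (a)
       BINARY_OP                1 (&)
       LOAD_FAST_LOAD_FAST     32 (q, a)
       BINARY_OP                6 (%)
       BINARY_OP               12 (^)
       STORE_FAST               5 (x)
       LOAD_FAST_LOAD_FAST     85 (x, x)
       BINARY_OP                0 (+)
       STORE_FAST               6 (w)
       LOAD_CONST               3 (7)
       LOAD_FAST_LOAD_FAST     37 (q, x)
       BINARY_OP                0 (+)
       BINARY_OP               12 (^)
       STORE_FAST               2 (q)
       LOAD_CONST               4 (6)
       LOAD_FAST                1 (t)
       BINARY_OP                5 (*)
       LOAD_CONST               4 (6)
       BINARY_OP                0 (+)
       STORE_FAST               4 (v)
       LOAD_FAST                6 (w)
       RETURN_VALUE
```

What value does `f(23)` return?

LOAD_CONST → push 12. Stack: [12]
LOAD_FAST a → push 23. Stack: [12, 23]
BINARY_OP * → 12 * 23 = 276. Stack: [276]
LOAD_FAST a → push 23. Stack: [276, 23]
BINARY_OP | → 276 | 23 = 279. Stack: [279]
STORE_FAST t → t=279. Stack: []
LOAD_FAST_LOAD_FAST t,t → push 279,279. Stack: [279, 279]
BINARY_OP // → 279 // 279 = 1. Stack: [1]
STORE_FAST q → q=1. Stack: []
LOAD_FAST a → push 23. Stack: [23]
LOAD_CONST → push 11. Stack: [23, 11]
BINARY_OP + → 23 + 11 = 34. Stack: [34]
LOAD_FAST_LOAD_FAST a,t → push 23,279. Stack: [34, 23, 279]
BINARY_OP // → 23 // 279 = 0. Stack: [34, 0]
BINARY_OP - → 34 - 0 = 34. Stack: [34]
STORE_FAST m → m=34. Stack: []
LOAD_FAST_LOAD_FAST q,a → push 1,23. Stack: [1, 23]
BINARY_OP // → 1 // 23 = 0. Stack: [0]
LOAD_FAST_LOAD_FAST t,q → push 279,1. Stack: [0, 279, 1]
BINARY_OP + → 279 + 1 = 280. Stack: [0, 280]
BINARY_OP % → 0 % 280 = 0. Stack: [0]
STORE_FAST v → v=0. Stack: []
LOAD_CONST → push 11. Stack: [11]
LOAD_FAST a → push 23. Stack: [11, 23]
BINARY_OP & → 11 & 23 = 3. Stack: [3]
LOAD_FAST_LOAD_FAST q,a → push 1,23. Stack: [3, 1, 23]
BINARY_OP % → 1 % 23 = 1. Stack: [3, 1]
BINARY_OP ^ → 3 ^ 1 = 2. Stack: [2]
STORE_FAST x → x=2. Stack: []
LOAD_FAST_LOAD_FAST x,x → push 2,2. Stack: [2, 2]
BINARY_OP + → 2 + 2 = 4. Stack: [4]
STORE_FAST w → w=4. Stack: []
LOAD_CONST → push 7. Stack: [7]
LOAD_FAST_LOAD_FAST q,x → push 1,2. Stack: [7, 1, 2]
BINARY_OP + → 1 + 2 = 3. Stack: [7, 3]
BINARY_OP ^ → 7 ^ 3 = 4. Stack: [4]
STORE_FAST q → q=4. Stack: []
LOAD_CONST → push 6. Stack: [6]
LOAD_FAST t → push 279. Stack: [6, 279]
BINARY_OP * → 6 * 279 = 1674. Stack: [1674]
LOAD_CONST → push 6. Stack: [1674, 6]
BINARY_OP + → 1674 + 6 = 1680. Stack: [1680]
STORE_FAST v → v=1680. Stack: []
LOAD_FAST w → push 4. Stack: [4]
RETURN_VALUE → return 4.

4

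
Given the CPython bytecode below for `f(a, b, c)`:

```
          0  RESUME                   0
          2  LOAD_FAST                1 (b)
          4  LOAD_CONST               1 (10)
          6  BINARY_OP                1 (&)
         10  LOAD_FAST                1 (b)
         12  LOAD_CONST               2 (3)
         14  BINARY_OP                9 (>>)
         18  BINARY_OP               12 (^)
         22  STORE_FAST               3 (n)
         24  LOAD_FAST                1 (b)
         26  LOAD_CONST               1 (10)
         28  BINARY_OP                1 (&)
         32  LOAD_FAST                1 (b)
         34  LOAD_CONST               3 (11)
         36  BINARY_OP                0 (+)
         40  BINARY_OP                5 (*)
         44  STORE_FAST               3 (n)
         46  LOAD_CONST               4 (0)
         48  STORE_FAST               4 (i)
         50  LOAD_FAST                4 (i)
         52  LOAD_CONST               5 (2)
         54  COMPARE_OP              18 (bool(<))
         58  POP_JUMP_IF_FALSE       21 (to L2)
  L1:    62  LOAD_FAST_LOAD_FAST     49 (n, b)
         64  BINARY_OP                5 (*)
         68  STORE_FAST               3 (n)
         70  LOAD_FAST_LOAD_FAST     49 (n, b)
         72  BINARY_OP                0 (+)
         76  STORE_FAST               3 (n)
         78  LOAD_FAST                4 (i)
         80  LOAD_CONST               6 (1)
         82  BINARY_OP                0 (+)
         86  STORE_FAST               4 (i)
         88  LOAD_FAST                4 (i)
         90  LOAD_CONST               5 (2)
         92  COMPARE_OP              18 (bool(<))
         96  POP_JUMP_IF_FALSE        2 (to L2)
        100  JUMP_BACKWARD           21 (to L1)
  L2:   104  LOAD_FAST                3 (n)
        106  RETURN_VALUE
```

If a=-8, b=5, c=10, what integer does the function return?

30

LOAD_FAST b → push 5. Stack: [5]
LOAD_CONST → push 10. Stack: [5, 10]
BINARY_OP & → 5 & 10 = 0. Stack: [0]
LOAD_FAST b → push 5. Stack: [0, 5]
LOAD_CONST → push 3. Stack: [0, 5, 3]
BINARY_OP >> → 5 >> 3 = 0. Stack: [0, 0]
BINARY_OP ^ → 0 ^ 0 = 0. Stack: [0]
STORE_FAST n → n=0. Stack: []
LOAD_FAST b → push 5. Stack: [5]
LOAD_CONST → push 10. Stack: [5, 10]
BINARY_OP & → 5 & 10 = 0. Stack: [0]
LOAD_FAST b → push 5. Stack: [0, 5]
LOAD_CONST → push 11. Stack: [0, 5, 11]
BINARY_OP + → 5 + 11 = 16. Stack: [0, 16]
BINARY_OP * → 0 * 16 = 0. Stack: [0]
STORE_FAST n → n=0. Stack: []
LOAD_CONST → push 0. Stack: [0]
STORE_FAST i → i=0. Stack: []
LOAD_FAST i → push 0. Stack: [0]
LOAD_CONST → push 2. Stack: [0, 2]
COMPARE_OP bool(<) → 0 vs 2 = True. Stack: [True]
POP_JUMP_IF_FALSE → pop True; no jump. Stack: []
LOAD_FAST_LOAD_FAST n,b → push 0,5. Stack: [0, 5]
BINARY_OP * → 0 * 5 = 0. Stack: [0]
STORE_FAST n → n=0. Stack: []
LOAD_FAST_LOAD_FAST n,b → push 0,5. Stack: [0, 5]
BINARY_OP + → 0 + 5 = 5. Stack: [5]
STORE_FAST n → n=5. Stack: []
LOAD_FAST i → push 0. Stack: [0]
LOAD_CONST → push 1. Stack: [0, 1]
BINARY_OP + → 0 + 1 = 1. Stack: [1]
STORE_FAST i → i=1. Stack: []
LOAD_FAST i → push 1. Stack: [1]
LOAD_CONST → push 2. Stack: [1, 2]
COMPARE_OP bool(<) → 1 vs 2 = True. Stack: [True]
POP_JUMP_IF_FALSE → pop True; no jump. Stack: []
LOAD_FAST_LOAD_FAST n,b → push 5,5. Stack: [5, 5]
BINARY_OP * → 5 * 5 = 25. Stack: [25]
STORE_FAST n → n=25. Stack: []
LOAD_FAST_LOAD_FAST n,b → push 25,5. Stack: [25, 5]
BINARY_OP + → 25 + 5 = 30. Stack: [30]
STORE_FAST n → n=30. Stack: []
LOAD_FAST i → push 1. Stack: [1]
LOAD_CONST → push 1. Stack: [1, 1]
BINARY_OP + → 1 + 1 = 2. Stack: [2]
STORE_FAST i → i=2. Stack: []
LOAD_FAST i → push 2. Stack: [2]
LOAD_CONST → push 2. Stack: [2, 2]
COMPARE_OP bool(<) → 2 vs 2 = False. Stack: [False]
POP_JUMP_IF_FALSE → pop False; jump. Stack: []
LOAD_FAST n → push 30. Stack: [30]
RETURN_VALUE → return 30.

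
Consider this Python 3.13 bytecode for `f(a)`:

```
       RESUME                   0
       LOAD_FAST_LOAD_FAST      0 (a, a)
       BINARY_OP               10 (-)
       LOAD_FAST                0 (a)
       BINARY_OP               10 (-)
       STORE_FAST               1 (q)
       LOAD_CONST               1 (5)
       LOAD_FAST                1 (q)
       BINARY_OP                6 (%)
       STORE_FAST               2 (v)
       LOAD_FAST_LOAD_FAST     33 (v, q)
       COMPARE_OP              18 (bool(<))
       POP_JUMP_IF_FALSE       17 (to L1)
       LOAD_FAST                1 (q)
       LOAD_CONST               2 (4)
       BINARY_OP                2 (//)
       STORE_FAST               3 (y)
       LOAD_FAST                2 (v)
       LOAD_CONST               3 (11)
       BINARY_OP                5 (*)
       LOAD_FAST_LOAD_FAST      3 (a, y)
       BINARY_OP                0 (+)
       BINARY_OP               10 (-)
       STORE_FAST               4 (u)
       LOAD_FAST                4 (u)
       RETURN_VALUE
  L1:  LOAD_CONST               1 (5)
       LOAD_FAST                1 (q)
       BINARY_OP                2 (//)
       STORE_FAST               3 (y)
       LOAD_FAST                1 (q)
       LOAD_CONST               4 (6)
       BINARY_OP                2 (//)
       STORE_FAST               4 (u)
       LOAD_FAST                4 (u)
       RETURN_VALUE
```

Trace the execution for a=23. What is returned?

-4

LOAD_FAST_LOAD_FAST a,a → push 23,23. Stack: [23, 23]
BINARY_OP - → 23 - 23 = 0. Stack: [0]
LOAD_FAST a → push 23. Stack: [0, 23]
BINARY_OP - → 0 - 23 = -23. Stack: [-23]
STORE_FAST q → q=-23. Stack: []
LOAD_CONST → push 5. Stack: [5]
LOAD_FAST q → push -23. Stack: [5, -23]
BINARY_OP % → 5 % -23 = -18. Stack: [-18]
STORE_FAST v → v=-18. Stack: []
LOAD_FAST_LOAD_FAST v,q → push -18,-23. Stack: [-18, -23]
COMPARE_OP bool(<) → -18 vs -23 = False. Stack: [False]
POP_JUMP_IF_FALSE → pop False; jump. Stack: []
LOAD_CONST → push 5. Stack: [5]
LOAD_FAST q → push -23. Stack: [5, -23]
BINARY_OP // → 5 // -23 = -1. Stack: [-1]
STORE_FAST y → y=-1. Stack: []
LOAD_FAST q → push -23. Stack: [-23]
LOAD_CONST → push 6. Stack: [-23, 6]
BINARY_OP // → -23 // 6 = -4. Stack: [-4]
STORE_FAST u → u=-4. Stack: []
LOAD_FAST u → push -4. Stack: [-4]
RETURN_VALUE → return -4.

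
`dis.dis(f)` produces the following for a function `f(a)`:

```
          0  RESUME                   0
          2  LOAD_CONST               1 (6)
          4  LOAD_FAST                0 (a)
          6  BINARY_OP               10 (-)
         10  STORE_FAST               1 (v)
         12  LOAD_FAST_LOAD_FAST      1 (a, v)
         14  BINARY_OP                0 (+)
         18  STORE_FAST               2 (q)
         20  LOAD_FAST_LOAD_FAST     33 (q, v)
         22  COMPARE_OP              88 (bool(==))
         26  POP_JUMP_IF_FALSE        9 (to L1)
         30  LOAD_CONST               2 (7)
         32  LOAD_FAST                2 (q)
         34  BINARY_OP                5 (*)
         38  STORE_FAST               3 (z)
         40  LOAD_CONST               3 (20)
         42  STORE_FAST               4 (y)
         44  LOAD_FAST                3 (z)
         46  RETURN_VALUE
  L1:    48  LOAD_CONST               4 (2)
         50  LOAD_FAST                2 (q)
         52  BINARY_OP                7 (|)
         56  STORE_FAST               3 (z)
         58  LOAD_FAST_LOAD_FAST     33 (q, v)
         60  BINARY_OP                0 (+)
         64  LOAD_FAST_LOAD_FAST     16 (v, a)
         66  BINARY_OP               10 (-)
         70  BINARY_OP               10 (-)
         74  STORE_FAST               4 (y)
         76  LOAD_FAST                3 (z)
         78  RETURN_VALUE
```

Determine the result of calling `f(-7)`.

6

LOAD_CONST → push 6. Stack: [6]
LOAD_FAST a → push -7. Stack: [6, -7]
BINARY_OP - → 6 - -7 = 13. Stack: [13]
STORE_FAST v → v=13. Stack: []
LOAD_FAST_LOAD_FAST a,v → push -7,13. Stack: [-7, 13]
BINARY_OP + → -7 + 13 = 6. Stack: [6]
STORE_FAST q → q=6. Stack: []
LOAD_FAST_LOAD_FAST q,v → push 6,13. Stack: [6, 13]
COMPARE_OP bool(==) → 6 vs 13 = False. Stack: [False]
POP_JUMP_IF_FALSE → pop False; jump. Stack: []
LOAD_CONST → push 2. Stack: [2]
LOAD_FAST q → push 6. Stack: [2, 6]
BINARY_OP | → 2 | 6 = 6. Stack: [6]
STORE_FAST z → z=6. Stack: []
LOAD_FAST_LOAD_FAST q,v → push 6,13. Stack: [6, 13]
BINARY_OP + → 6 + 13 = 19. Stack: [19]
LOAD_FAST_LOAD_FAST v,a → push 13,-7. Stack: [19, 13, -7]
BINARY_OP - → 13 - -7 = 20. Stack: [19, 20]
BINARY_OP - → 19 - 20 = -1. Stack: [-1]
STORE_FAST y → y=-1. Stack: []
LOAD_FAST z → push 6. Stack: [6]
RETURN_VALUE → return 6.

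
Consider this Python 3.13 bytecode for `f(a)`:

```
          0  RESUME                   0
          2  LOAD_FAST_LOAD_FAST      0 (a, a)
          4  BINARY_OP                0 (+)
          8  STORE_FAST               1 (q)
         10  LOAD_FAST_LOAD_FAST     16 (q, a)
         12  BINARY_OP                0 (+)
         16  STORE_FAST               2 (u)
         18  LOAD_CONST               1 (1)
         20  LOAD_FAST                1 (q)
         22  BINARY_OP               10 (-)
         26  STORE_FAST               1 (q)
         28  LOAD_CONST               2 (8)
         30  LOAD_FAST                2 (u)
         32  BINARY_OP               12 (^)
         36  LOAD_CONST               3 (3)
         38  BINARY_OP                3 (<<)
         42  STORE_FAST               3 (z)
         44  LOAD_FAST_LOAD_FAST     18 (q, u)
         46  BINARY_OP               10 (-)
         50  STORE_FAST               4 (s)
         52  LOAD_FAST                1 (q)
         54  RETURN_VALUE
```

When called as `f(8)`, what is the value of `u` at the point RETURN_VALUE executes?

24

LOAD_FAST_LOAD_FAST a,a → push 8,8. Stack: [8, 8]
BINARY_OP + → 8 + 8 = 16. Stack: [16]
STORE_FAST q → q=16. Stack: []
LOAD_FAST_LOAD_FAST q,a → push 16,8. Stack: [16, 8]
BINARY_OP + → 16 + 8 = 24. Stack: [24]
STORE_FAST u → u=24. Stack: []
LOAD_CONST → push 1. Stack: [1]
LOAD_FAST q → push 16. Stack: [1, 16]
BINARY_OP - → 1 - 16 = -15. Stack: [-15]
STORE_FAST q → q=-15. Stack: []
LOAD_CONST → push 8. Stack: [8]
LOAD_FAST u → push 24. Stack: [8, 24]
BINARY_OP ^ → 8 ^ 24 = 16. Stack: [16]
LOAD_CONST → push 3. Stack: [16, 3]
BINARY_OP << → 16 << 3 = 128. Stack: [128]
STORE_FAST z → z=128. Stack: []
LOAD_FAST_LOAD_FAST q,u → push -15,24. Stack: [-15, 24]
BINARY_OP - → -15 - 24 = -39. Stack: [-39]
STORE_FAST s → s=-39. Stack: []
LOAD_FAST q → push -15. Stack: [-15]
RETURN_VALUE → return -15.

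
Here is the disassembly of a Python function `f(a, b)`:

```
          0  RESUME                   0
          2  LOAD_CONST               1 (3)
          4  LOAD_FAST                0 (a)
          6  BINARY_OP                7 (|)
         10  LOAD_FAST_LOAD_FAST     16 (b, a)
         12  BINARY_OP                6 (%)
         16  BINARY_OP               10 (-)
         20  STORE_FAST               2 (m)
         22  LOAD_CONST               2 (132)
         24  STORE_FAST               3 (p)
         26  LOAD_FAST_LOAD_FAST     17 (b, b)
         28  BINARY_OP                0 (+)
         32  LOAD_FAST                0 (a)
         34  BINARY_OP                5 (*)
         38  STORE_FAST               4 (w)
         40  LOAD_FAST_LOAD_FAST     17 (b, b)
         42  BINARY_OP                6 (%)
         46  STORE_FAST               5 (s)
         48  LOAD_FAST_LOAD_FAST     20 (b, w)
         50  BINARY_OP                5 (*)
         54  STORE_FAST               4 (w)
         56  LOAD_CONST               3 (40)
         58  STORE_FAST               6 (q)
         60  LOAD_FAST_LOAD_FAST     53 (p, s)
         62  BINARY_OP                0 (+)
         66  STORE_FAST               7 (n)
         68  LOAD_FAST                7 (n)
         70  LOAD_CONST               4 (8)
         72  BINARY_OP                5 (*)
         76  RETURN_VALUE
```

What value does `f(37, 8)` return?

1056

LOAD_CONST → push 3. Stack: [3]
LOAD_FAST a → push 37. Stack: [3, 37]
BINARY_OP | → 3 | 37 = 39. Stack: [39]
LOAD_FAST_LOAD_FAST b,a → push 8,37. Stack: [39, 8, 37]
BINARY_OP % → 8 % 37 = 8. Stack: [39, 8]
BINARY_OP - → 39 - 8 = 31. Stack: [31]
STORE_FAST m → m=31. Stack: []
LOAD_CONST → push 132. Stack: [132]
STORE_FAST p → p=132. Stack: []
LOAD_FAST_LOAD_FAST b,b → push 8,8. Stack: [8, 8]
BINARY_OP + → 8 + 8 = 16. Stack: [16]
LOAD_FAST a → push 37. Stack: [16, 37]
BINARY_OP * → 16 * 37 = 592. Stack: [592]
STORE_FAST w → w=592. Stack: []
LOAD_FAST_LOAD_FAST b,b → push 8,8. Stack: [8, 8]
BINARY_OP % → 8 % 8 = 0. Stack: [0]
STORE_FAST s → s=0. Stack: []
LOAD_FAST_LOAD_FAST b,w → push 8,592. Stack: [8, 592]
BINARY_OP * → 8 * 592 = 4736. Stack: [4736]
STORE_FAST w → w=4736. Stack: []
LOAD_CONST → push 40. Stack: [40]
STORE_FAST q → q=40. Stack: []
LOAD_FAST_LOAD_FAST p,s → push 132,0. Stack: [132, 0]
BINARY_OP + → 132 + 0 = 132. Stack: [132]
STORE_FAST n → n=132. Stack: []
LOAD_FAST n → push 132. Stack: [132]
LOAD_CONST → push 8. Stack: [132, 8]
BINARY_OP * → 132 * 8 = 1056. Stack: [1056]
RETURN_VALUE → return 1056.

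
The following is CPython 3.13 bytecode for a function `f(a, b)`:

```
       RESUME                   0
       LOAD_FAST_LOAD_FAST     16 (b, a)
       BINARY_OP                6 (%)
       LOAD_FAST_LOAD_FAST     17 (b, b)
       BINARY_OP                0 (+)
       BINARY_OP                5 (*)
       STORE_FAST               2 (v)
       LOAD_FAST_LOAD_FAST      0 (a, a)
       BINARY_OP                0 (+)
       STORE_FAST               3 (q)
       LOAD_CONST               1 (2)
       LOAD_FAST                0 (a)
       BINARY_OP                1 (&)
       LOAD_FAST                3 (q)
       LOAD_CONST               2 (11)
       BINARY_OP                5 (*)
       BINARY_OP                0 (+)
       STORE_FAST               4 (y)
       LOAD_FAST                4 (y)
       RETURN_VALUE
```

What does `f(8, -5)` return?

176

LOAD_FAST_LOAD_FAST b,a → push -5,8. Stack: [-5, 8]
BINARY_OP % → -5 % 8 = 3. Stack: [3]
LOAD_FAST_LOAD_FAST b,b → push -5,-5. Stack: [3, -5, -5]
BINARY_OP + → -5 + -5 = -10. Stack: [3, -10]
BINARY_OP * → 3 * -10 = -30. Stack: [-30]
STORE_FAST v → v=-30. Stack: []
LOAD_FAST_LOAD_FAST a,a → push 8,8. Stack: [8, 8]
BINARY_OP + → 8 + 8 = 16. Stack: [16]
STORE_FAST q → q=16. Stack: []
LOAD_CONST → push 2. Stack: [2]
LOAD_FAST a → push 8. Stack: [2, 8]
BINARY_OP & → 2 & 8 = 0. Stack: [0]
LOAD_FAST q → push 16. Stack: [0, 16]
LOAD_CONST → push 11. Stack: [0, 16, 11]
BINARY_OP * → 16 * 11 = 176. Stack: [0, 176]
BINARY_OP + → 0 + 176 = 176. Stack: [176]
STORE_FAST y → y=176. Stack: []
LOAD_FAST y → push 176. Stack: [176]
RETURN_VALUE → return 176.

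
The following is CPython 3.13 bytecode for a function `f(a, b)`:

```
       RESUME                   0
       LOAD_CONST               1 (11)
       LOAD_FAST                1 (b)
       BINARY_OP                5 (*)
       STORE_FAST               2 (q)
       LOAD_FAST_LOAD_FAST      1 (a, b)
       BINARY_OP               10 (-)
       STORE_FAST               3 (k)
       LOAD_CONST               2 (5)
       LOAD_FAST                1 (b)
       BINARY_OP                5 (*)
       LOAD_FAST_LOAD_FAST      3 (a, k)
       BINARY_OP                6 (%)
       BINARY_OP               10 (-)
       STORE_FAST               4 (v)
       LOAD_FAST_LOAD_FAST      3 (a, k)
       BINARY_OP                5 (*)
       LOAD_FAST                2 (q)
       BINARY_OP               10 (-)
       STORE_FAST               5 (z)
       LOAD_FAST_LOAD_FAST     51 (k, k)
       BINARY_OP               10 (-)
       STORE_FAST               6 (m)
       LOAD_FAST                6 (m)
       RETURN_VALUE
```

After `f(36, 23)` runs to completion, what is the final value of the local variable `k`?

13

LOAD_CONST → push 11. Stack: [11]
LOAD_FAST b → push 23. Stack: [11, 23]
BINARY_OP * → 11 * 23 = 253. Stack: [253]
STORE_FAST q → q=253. Stack: []
LOAD_FAST_LOAD_FAST a,b → push 36,23. Stack: [36, 23]
BINARY_OP - → 36 - 23 = 13. Stack: [13]
STORE_FAST k → k=13. Stack: []
LOAD_CONST → push 5. Stack: [5]
LOAD_FAST b → push 23. Stack: [5, 23]
BINARY_OP * → 5 * 23 = 115. Stack: [115]
LOAD_FAST_LOAD_FAST a,k → push 36,13. Stack: [115, 36, 13]
BINARY_OP % → 36 % 13 = 10. Stack: [115, 10]
BINARY_OP - → 115 - 10 = 105. Stack: [105]
STORE_FAST v → v=105. Stack: []
LOAD_FAST_LOAD_FAST a,k → push 36,13. Stack: [36, 13]
BINARY_OP * → 36 * 13 = 468. Stack: [468]
LOAD_FAST q → push 253. Stack: [468, 253]
BINARY_OP - → 468 - 253 = 215. Stack: [215]
STORE_FAST z → z=215. Stack: []
LOAD_FAST_LOAD_FAST k,k → push 13,13. Stack: [13, 13]
BINARY_OP - → 13 - 13 = 0. Stack: [0]
STORE_FAST m → m=0. Stack: []
LOAD_FAST m → push 0. Stack: [0]
RETURN_VALUE → return 0.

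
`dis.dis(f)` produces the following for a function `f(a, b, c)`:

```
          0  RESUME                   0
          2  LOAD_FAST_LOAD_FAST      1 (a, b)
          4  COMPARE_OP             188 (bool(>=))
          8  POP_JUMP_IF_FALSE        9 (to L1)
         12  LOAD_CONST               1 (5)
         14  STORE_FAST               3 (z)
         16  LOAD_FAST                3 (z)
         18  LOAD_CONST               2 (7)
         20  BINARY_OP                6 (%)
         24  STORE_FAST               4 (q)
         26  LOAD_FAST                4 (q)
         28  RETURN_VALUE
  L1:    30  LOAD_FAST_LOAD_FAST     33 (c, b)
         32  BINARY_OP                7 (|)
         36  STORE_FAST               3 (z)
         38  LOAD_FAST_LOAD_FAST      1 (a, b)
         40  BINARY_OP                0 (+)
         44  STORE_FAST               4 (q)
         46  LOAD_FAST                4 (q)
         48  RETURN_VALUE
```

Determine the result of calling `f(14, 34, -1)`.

48

LOAD_FAST_LOAD_FAST a,b → push 14,34. Stack: [14, 34]
COMPARE_OP bool(>=) → 14 vs 34 = False. Stack: [False]
POP_JUMP_IF_FALSE → pop False; jump. Stack: []
LOAD_FAST_LOAD_FAST c,b → push -1,34. Stack: [-1, 34]
BINARY_OP | → -1 | 34 = -1. Stack: [-1]
STORE_FAST z → z=-1. Stack: []
LOAD_FAST_LOAD_FAST a,b → push 14,34. Stack: [14, 34]
BINARY_OP + → 14 + 34 = 48. Stack: [48]
STORE_FAST q → q=48. Stack: []
LOAD_FAST q → push 48. Stack: [48]
RETURN_VALUE → return 48.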